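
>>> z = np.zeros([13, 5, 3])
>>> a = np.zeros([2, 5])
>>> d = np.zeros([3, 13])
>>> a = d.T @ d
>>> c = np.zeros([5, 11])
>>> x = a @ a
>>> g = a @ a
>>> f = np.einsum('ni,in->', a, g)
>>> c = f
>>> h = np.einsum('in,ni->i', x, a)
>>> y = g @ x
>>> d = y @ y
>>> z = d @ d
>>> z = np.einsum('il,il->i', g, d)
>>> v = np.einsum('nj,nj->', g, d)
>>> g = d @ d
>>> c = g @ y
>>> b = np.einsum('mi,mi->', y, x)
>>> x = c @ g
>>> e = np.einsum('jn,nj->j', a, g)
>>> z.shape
(13,)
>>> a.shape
(13, 13)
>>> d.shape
(13, 13)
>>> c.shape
(13, 13)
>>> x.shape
(13, 13)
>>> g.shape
(13, 13)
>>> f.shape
()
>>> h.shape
(13,)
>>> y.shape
(13, 13)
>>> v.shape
()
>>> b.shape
()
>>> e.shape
(13,)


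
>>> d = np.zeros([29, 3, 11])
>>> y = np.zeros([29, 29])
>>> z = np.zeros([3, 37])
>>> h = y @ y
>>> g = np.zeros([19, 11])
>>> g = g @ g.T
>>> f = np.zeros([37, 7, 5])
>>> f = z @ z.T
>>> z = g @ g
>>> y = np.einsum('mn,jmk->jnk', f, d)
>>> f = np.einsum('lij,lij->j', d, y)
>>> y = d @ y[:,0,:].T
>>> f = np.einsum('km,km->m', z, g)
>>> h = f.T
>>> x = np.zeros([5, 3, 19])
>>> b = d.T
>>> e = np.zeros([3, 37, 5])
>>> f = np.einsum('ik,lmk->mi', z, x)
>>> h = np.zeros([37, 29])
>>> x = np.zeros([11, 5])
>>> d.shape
(29, 3, 11)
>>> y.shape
(29, 3, 29)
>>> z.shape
(19, 19)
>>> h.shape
(37, 29)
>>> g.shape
(19, 19)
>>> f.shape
(3, 19)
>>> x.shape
(11, 5)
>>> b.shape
(11, 3, 29)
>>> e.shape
(3, 37, 5)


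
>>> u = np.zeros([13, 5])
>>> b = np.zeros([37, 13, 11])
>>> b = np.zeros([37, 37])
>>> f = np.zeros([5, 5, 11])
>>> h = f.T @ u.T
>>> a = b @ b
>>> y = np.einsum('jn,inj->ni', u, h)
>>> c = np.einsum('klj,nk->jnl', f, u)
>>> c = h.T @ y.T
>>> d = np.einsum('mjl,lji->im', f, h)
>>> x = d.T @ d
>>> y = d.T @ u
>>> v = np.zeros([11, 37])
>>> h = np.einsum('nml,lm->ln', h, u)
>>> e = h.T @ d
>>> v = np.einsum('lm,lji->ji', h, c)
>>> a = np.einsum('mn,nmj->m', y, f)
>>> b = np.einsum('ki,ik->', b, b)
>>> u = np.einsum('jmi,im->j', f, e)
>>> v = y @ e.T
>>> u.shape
(5,)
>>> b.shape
()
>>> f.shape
(5, 5, 11)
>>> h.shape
(13, 11)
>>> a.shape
(5,)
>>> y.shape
(5, 5)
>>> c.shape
(13, 5, 5)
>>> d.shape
(13, 5)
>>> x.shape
(5, 5)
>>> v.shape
(5, 11)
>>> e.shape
(11, 5)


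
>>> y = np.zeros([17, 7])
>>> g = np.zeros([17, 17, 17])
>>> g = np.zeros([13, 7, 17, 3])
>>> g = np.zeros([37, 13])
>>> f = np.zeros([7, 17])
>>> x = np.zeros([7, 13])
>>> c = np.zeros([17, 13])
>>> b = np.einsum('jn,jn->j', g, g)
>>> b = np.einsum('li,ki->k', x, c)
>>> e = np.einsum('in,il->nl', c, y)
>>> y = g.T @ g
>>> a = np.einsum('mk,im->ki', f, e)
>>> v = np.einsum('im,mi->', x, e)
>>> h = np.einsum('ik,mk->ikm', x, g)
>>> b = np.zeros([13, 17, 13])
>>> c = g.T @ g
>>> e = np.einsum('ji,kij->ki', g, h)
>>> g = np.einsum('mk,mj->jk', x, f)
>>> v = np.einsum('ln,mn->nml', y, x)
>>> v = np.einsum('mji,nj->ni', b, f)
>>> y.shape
(13, 13)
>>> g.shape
(17, 13)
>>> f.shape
(7, 17)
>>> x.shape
(7, 13)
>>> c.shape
(13, 13)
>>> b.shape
(13, 17, 13)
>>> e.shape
(7, 13)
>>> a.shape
(17, 13)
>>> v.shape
(7, 13)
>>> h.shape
(7, 13, 37)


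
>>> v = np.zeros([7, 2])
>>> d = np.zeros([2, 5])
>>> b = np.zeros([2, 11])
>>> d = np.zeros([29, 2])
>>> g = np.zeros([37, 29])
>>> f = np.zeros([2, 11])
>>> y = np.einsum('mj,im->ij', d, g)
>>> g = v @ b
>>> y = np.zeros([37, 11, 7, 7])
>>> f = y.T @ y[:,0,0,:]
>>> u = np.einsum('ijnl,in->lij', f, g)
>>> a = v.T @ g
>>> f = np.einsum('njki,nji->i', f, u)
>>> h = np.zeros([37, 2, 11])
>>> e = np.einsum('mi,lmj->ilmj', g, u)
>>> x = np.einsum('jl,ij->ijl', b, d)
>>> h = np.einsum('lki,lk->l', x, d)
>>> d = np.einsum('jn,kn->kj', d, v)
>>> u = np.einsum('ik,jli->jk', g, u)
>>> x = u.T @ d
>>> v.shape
(7, 2)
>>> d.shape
(7, 29)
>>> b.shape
(2, 11)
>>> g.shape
(7, 11)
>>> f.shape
(7,)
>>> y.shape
(37, 11, 7, 7)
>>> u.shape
(7, 11)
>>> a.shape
(2, 11)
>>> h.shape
(29,)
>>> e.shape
(11, 7, 7, 7)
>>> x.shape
(11, 29)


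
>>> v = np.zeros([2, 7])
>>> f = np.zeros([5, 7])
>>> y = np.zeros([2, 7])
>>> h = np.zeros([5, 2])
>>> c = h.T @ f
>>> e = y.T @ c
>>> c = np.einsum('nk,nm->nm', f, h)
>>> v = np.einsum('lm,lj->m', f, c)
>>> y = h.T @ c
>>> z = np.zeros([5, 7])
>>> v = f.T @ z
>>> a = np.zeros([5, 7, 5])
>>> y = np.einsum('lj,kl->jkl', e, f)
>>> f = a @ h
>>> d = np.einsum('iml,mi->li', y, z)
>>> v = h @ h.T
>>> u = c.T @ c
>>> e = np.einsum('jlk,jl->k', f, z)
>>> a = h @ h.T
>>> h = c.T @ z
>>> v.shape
(5, 5)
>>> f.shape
(5, 7, 2)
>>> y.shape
(7, 5, 7)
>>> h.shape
(2, 7)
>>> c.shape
(5, 2)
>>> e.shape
(2,)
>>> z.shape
(5, 7)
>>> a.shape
(5, 5)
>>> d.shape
(7, 7)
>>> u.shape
(2, 2)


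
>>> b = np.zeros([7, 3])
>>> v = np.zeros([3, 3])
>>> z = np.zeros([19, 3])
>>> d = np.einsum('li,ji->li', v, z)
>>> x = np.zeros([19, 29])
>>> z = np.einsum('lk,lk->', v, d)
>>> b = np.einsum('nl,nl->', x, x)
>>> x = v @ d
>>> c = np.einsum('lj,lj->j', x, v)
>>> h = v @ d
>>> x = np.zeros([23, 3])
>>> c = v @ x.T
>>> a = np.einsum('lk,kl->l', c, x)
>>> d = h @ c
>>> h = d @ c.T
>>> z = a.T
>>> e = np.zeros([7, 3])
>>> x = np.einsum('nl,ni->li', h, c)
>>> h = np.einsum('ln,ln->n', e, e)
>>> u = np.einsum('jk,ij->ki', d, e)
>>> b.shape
()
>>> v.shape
(3, 3)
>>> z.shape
(3,)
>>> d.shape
(3, 23)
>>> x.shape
(3, 23)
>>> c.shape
(3, 23)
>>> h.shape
(3,)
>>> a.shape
(3,)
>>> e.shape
(7, 3)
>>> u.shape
(23, 7)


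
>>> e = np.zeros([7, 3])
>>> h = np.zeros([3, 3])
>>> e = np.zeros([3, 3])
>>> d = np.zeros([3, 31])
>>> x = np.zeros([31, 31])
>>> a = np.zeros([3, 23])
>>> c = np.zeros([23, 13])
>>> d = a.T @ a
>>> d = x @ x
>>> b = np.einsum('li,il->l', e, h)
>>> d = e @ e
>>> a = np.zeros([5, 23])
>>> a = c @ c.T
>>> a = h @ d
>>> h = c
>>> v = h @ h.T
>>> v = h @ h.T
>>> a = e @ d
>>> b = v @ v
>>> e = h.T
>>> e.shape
(13, 23)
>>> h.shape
(23, 13)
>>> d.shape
(3, 3)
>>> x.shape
(31, 31)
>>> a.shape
(3, 3)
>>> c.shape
(23, 13)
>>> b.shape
(23, 23)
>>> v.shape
(23, 23)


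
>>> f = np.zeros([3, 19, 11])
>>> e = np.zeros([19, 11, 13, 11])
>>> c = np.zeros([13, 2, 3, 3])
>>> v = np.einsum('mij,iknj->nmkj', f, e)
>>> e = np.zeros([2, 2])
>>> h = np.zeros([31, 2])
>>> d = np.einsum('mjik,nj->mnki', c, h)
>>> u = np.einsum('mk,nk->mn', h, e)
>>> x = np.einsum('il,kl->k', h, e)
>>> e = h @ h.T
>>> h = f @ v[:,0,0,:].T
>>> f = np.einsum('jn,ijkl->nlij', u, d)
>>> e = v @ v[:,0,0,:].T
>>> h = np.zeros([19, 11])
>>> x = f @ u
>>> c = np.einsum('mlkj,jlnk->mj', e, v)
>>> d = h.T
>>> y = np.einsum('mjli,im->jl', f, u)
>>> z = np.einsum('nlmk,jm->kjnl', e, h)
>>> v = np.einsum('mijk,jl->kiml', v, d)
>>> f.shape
(2, 3, 13, 31)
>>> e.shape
(13, 3, 11, 13)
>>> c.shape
(13, 13)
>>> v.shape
(11, 3, 13, 19)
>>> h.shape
(19, 11)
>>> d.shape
(11, 19)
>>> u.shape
(31, 2)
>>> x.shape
(2, 3, 13, 2)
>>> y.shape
(3, 13)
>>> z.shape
(13, 19, 13, 3)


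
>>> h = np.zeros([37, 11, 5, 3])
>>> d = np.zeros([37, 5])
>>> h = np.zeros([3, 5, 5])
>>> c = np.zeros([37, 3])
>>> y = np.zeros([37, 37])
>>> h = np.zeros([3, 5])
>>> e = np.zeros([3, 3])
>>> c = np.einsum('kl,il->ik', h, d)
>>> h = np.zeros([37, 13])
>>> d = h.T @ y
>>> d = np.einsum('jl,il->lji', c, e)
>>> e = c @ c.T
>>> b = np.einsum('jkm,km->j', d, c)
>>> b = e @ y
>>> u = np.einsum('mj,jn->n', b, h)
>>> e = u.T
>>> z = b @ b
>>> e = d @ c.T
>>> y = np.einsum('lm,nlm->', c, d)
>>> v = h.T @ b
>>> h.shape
(37, 13)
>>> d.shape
(3, 37, 3)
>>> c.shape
(37, 3)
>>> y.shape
()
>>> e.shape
(3, 37, 37)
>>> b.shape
(37, 37)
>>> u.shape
(13,)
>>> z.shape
(37, 37)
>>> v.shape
(13, 37)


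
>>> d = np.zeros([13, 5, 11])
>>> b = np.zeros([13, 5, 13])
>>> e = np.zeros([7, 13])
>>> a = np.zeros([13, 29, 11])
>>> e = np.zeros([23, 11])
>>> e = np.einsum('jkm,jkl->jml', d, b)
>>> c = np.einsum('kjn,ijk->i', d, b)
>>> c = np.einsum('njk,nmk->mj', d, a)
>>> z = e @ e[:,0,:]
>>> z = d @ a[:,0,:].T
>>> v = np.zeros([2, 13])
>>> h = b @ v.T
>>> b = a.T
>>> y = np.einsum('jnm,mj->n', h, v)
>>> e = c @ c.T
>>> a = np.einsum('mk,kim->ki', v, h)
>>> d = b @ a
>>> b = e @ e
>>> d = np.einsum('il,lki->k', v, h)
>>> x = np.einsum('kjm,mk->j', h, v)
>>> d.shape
(5,)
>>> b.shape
(29, 29)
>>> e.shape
(29, 29)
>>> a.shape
(13, 5)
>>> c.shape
(29, 5)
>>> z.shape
(13, 5, 13)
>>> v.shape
(2, 13)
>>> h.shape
(13, 5, 2)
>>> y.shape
(5,)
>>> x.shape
(5,)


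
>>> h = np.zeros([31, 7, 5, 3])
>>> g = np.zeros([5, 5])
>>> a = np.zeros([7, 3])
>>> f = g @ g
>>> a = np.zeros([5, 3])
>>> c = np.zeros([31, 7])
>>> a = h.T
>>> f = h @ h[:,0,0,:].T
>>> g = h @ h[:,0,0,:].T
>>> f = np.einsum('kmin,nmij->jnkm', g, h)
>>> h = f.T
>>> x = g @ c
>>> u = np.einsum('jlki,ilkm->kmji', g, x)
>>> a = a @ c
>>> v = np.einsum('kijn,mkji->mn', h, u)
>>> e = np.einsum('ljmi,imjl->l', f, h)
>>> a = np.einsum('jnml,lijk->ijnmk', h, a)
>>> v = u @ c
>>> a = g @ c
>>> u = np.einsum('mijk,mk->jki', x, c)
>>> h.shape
(7, 31, 31, 3)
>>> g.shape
(31, 7, 5, 31)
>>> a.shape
(31, 7, 5, 7)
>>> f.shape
(3, 31, 31, 7)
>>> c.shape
(31, 7)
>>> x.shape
(31, 7, 5, 7)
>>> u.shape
(5, 7, 7)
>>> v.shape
(5, 7, 31, 7)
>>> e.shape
(3,)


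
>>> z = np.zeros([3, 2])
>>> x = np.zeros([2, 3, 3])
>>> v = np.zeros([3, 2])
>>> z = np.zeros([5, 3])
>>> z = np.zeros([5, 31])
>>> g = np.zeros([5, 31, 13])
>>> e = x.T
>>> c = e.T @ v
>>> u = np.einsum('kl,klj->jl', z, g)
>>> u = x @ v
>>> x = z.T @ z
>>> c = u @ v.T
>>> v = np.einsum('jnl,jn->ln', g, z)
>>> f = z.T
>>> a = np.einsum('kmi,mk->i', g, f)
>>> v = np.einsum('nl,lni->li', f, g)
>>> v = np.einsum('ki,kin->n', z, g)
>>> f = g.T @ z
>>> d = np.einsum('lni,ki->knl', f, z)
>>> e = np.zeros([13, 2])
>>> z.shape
(5, 31)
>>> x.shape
(31, 31)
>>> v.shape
(13,)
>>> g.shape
(5, 31, 13)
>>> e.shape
(13, 2)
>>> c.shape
(2, 3, 3)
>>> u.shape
(2, 3, 2)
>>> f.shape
(13, 31, 31)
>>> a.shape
(13,)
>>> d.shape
(5, 31, 13)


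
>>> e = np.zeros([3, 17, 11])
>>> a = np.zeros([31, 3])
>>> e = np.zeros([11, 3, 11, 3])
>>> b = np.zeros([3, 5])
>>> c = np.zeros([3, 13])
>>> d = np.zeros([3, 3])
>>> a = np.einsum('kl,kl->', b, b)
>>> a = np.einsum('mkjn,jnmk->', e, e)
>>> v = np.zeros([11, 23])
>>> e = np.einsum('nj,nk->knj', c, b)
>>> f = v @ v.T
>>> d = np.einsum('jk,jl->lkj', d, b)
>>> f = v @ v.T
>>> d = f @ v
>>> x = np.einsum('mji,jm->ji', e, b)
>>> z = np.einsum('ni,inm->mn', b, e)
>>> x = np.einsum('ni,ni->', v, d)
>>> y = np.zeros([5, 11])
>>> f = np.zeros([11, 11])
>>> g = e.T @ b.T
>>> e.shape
(5, 3, 13)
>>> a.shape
()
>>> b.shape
(3, 5)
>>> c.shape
(3, 13)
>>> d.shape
(11, 23)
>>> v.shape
(11, 23)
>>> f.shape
(11, 11)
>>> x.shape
()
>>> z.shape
(13, 3)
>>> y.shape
(5, 11)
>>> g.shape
(13, 3, 3)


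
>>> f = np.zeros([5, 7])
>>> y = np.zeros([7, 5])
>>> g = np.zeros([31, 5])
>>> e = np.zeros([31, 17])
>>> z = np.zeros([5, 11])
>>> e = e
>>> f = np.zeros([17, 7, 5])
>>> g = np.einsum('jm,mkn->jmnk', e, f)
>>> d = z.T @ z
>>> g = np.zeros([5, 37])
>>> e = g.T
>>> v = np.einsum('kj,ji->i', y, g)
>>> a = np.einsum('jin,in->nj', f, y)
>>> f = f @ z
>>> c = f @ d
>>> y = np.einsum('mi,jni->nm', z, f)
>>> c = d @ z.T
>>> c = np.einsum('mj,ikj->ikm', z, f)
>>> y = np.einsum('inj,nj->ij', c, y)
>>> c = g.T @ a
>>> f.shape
(17, 7, 11)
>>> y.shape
(17, 5)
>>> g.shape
(5, 37)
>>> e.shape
(37, 5)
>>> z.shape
(5, 11)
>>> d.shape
(11, 11)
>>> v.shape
(37,)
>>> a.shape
(5, 17)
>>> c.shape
(37, 17)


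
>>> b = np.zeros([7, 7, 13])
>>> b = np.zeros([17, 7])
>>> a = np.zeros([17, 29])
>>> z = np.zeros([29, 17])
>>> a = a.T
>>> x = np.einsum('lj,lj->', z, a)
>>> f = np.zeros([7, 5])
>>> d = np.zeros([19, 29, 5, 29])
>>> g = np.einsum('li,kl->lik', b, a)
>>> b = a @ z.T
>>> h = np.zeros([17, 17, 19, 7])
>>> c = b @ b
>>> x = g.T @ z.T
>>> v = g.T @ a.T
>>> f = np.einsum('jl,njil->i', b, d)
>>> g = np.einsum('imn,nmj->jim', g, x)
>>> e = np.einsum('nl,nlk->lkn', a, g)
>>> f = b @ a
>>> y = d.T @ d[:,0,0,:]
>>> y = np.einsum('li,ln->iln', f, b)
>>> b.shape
(29, 29)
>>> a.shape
(29, 17)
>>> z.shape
(29, 17)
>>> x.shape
(29, 7, 29)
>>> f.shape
(29, 17)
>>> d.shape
(19, 29, 5, 29)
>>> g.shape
(29, 17, 7)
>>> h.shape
(17, 17, 19, 7)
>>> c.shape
(29, 29)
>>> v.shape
(29, 7, 29)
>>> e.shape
(17, 7, 29)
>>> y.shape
(17, 29, 29)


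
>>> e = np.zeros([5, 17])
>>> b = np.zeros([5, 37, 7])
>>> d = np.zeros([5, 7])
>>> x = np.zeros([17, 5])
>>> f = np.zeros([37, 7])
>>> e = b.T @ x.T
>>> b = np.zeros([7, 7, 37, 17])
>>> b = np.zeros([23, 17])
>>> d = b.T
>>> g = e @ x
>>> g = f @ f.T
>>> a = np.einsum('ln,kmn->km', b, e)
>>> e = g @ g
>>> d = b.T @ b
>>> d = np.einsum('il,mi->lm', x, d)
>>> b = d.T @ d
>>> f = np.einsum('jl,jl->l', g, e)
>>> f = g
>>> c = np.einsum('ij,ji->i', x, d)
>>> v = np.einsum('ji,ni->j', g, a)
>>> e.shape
(37, 37)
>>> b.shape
(17, 17)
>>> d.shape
(5, 17)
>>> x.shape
(17, 5)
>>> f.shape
(37, 37)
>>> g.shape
(37, 37)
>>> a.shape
(7, 37)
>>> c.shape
(17,)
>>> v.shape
(37,)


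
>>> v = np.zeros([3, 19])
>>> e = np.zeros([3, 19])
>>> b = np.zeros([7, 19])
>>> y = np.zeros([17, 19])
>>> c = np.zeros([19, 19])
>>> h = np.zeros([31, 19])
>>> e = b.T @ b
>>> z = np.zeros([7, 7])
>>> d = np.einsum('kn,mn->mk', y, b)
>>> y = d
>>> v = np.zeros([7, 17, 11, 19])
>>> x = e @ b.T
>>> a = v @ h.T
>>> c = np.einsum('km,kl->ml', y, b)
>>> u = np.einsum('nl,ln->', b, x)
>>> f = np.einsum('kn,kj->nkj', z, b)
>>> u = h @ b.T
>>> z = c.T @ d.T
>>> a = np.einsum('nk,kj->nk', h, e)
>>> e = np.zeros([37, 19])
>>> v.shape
(7, 17, 11, 19)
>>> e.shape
(37, 19)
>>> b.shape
(7, 19)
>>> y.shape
(7, 17)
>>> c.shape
(17, 19)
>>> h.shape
(31, 19)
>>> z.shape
(19, 7)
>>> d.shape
(7, 17)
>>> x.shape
(19, 7)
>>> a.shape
(31, 19)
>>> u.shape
(31, 7)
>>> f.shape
(7, 7, 19)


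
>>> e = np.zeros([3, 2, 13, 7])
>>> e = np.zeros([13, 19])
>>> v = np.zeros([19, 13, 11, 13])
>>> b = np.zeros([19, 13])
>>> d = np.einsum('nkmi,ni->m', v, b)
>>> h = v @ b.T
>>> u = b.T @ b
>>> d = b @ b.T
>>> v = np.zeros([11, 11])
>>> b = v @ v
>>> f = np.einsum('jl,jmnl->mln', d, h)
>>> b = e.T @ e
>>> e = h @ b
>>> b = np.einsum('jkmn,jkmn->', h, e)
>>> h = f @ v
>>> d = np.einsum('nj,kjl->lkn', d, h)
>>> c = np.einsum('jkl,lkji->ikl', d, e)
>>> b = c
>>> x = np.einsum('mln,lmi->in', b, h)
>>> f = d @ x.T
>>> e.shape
(19, 13, 11, 19)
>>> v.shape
(11, 11)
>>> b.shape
(19, 13, 19)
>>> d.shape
(11, 13, 19)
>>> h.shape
(13, 19, 11)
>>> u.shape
(13, 13)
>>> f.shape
(11, 13, 11)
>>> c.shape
(19, 13, 19)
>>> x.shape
(11, 19)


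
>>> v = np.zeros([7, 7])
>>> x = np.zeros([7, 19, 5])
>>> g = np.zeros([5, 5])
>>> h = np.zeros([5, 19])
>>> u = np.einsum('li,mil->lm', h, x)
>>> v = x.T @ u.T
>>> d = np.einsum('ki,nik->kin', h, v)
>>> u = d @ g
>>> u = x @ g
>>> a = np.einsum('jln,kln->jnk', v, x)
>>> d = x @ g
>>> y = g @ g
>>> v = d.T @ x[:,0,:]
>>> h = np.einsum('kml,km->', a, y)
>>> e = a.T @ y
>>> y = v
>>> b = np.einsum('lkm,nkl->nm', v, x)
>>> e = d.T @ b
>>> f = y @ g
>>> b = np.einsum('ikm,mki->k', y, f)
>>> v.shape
(5, 19, 5)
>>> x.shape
(7, 19, 5)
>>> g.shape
(5, 5)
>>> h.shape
()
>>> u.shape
(7, 19, 5)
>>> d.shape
(7, 19, 5)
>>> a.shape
(5, 5, 7)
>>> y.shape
(5, 19, 5)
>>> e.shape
(5, 19, 5)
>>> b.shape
(19,)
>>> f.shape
(5, 19, 5)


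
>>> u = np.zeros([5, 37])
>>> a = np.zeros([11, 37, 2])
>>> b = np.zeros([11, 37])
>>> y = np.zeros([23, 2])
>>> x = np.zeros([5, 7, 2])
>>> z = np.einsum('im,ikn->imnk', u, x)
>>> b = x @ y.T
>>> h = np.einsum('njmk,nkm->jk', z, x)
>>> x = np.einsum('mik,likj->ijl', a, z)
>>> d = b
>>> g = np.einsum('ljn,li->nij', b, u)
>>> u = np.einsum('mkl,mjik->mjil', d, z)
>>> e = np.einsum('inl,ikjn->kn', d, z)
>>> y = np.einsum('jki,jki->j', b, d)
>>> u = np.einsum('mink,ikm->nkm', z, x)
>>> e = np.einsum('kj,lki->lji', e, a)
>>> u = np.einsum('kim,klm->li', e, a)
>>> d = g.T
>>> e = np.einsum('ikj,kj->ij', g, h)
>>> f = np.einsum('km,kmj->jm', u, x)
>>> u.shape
(37, 7)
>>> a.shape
(11, 37, 2)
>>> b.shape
(5, 7, 23)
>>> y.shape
(5,)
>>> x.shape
(37, 7, 5)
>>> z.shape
(5, 37, 2, 7)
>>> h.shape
(37, 7)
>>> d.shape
(7, 37, 23)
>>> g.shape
(23, 37, 7)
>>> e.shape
(23, 7)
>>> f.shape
(5, 7)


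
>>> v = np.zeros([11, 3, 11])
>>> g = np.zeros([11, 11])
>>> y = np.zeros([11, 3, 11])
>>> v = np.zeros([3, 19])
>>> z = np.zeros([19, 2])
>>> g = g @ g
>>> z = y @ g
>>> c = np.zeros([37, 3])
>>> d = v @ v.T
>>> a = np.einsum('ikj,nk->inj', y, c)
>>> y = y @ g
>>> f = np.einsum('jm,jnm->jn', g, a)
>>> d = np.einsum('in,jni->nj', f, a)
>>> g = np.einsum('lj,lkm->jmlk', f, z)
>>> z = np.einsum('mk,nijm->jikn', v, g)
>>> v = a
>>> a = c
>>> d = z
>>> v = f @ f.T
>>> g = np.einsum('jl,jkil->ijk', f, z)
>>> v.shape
(11, 11)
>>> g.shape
(19, 11, 11)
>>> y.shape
(11, 3, 11)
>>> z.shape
(11, 11, 19, 37)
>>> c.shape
(37, 3)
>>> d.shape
(11, 11, 19, 37)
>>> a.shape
(37, 3)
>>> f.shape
(11, 37)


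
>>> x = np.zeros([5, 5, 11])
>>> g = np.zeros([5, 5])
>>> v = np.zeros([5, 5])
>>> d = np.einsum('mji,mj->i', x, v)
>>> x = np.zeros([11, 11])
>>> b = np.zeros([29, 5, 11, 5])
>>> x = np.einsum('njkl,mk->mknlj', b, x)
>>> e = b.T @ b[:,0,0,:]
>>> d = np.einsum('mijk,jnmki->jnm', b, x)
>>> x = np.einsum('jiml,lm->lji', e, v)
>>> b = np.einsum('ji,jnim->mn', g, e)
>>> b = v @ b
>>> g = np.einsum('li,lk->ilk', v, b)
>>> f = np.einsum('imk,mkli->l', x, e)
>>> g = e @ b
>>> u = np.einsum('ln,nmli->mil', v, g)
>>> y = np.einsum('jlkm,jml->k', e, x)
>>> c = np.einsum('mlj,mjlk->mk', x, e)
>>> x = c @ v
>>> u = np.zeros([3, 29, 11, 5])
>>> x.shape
(5, 5)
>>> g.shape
(5, 11, 5, 11)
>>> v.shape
(5, 5)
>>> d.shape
(11, 11, 29)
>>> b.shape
(5, 11)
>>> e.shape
(5, 11, 5, 5)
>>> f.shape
(5,)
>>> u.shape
(3, 29, 11, 5)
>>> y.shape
(5,)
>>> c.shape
(5, 5)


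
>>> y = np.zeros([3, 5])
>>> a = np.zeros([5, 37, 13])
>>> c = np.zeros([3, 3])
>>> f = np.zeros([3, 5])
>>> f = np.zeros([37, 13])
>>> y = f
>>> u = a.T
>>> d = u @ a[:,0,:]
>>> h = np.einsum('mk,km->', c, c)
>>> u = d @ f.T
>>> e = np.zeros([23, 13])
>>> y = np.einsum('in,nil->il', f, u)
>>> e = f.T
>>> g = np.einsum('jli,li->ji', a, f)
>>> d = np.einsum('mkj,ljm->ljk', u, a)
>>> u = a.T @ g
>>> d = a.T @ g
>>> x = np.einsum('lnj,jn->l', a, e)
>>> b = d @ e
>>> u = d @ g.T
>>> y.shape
(37, 37)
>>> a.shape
(5, 37, 13)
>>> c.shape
(3, 3)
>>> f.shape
(37, 13)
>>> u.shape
(13, 37, 5)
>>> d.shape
(13, 37, 13)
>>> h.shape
()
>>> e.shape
(13, 37)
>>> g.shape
(5, 13)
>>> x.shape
(5,)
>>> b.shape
(13, 37, 37)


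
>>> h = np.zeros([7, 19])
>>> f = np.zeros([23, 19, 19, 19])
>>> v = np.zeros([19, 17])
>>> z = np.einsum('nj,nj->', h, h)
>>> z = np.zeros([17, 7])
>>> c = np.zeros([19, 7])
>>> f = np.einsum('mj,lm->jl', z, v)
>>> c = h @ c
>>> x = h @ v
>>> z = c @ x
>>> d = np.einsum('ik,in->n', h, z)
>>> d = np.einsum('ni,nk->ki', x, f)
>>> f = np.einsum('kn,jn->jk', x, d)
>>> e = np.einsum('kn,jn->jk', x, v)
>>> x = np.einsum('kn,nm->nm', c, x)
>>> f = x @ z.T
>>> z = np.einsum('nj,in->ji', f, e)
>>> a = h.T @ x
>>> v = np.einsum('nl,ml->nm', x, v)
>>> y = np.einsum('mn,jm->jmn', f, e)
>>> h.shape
(7, 19)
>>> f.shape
(7, 7)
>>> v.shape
(7, 19)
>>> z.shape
(7, 19)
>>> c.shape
(7, 7)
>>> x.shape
(7, 17)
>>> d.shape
(19, 17)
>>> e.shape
(19, 7)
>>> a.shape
(19, 17)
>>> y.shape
(19, 7, 7)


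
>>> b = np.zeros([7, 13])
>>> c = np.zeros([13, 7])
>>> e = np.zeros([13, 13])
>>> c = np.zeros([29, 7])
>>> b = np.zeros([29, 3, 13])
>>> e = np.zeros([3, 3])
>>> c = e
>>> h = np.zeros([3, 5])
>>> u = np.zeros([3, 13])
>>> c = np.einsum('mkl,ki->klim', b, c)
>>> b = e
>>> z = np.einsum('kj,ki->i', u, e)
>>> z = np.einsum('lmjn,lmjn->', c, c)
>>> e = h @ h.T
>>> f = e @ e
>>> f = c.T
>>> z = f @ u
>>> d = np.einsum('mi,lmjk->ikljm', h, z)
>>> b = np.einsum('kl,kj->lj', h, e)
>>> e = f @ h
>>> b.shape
(5, 3)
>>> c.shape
(3, 13, 3, 29)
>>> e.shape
(29, 3, 13, 5)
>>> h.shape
(3, 5)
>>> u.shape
(3, 13)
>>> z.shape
(29, 3, 13, 13)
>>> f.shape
(29, 3, 13, 3)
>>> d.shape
(5, 13, 29, 13, 3)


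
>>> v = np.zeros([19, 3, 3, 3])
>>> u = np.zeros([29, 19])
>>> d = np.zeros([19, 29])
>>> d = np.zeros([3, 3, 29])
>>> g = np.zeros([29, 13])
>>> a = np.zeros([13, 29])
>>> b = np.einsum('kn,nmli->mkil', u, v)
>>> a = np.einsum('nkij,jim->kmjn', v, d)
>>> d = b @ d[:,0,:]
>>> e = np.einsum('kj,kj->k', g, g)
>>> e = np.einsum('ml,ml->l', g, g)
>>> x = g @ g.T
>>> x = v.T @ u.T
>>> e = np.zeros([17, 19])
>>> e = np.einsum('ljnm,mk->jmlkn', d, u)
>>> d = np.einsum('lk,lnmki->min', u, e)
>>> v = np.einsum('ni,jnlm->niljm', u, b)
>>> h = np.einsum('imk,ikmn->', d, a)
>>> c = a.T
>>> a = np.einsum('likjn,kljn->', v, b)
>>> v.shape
(29, 19, 3, 3, 3)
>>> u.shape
(29, 19)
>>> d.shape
(3, 3, 29)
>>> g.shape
(29, 13)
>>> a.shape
()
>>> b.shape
(3, 29, 3, 3)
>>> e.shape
(29, 29, 3, 19, 3)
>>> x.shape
(3, 3, 3, 29)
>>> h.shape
()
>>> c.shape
(19, 3, 29, 3)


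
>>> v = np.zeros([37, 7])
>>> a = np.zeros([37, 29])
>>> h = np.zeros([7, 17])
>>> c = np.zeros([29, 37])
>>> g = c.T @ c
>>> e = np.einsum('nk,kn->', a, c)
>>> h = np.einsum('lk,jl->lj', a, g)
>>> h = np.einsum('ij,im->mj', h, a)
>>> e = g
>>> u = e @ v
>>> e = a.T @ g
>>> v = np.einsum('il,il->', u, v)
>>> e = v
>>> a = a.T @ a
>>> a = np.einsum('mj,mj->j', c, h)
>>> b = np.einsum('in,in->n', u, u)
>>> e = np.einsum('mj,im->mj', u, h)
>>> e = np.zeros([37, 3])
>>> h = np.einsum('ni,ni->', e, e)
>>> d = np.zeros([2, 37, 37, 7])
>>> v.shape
()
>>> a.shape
(37,)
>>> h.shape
()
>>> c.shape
(29, 37)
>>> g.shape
(37, 37)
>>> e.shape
(37, 3)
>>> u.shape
(37, 7)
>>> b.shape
(7,)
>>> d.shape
(2, 37, 37, 7)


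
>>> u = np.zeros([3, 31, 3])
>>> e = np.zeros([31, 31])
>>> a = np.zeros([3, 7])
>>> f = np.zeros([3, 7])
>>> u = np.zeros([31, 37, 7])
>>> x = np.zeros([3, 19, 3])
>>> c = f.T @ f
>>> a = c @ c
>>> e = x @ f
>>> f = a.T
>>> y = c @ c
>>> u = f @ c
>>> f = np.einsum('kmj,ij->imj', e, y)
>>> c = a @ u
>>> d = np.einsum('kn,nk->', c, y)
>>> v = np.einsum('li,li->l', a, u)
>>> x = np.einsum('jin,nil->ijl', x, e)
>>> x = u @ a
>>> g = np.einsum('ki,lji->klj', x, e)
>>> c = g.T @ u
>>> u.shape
(7, 7)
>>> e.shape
(3, 19, 7)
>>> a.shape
(7, 7)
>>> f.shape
(7, 19, 7)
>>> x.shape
(7, 7)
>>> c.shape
(19, 3, 7)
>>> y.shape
(7, 7)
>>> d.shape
()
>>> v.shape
(7,)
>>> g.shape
(7, 3, 19)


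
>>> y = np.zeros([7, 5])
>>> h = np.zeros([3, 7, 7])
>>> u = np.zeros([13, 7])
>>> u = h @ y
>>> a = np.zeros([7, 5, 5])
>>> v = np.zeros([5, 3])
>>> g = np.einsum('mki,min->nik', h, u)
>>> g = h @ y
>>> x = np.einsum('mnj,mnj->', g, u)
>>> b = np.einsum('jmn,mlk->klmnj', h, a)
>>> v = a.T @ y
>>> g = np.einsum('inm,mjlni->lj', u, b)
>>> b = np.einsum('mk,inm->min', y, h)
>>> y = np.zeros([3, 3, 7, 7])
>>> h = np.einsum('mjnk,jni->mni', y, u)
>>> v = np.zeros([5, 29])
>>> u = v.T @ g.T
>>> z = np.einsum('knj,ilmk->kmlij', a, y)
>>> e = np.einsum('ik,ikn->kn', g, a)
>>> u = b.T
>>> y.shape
(3, 3, 7, 7)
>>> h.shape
(3, 7, 5)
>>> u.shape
(7, 3, 7)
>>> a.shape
(7, 5, 5)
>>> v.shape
(5, 29)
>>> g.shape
(7, 5)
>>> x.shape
()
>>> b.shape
(7, 3, 7)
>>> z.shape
(7, 7, 3, 3, 5)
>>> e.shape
(5, 5)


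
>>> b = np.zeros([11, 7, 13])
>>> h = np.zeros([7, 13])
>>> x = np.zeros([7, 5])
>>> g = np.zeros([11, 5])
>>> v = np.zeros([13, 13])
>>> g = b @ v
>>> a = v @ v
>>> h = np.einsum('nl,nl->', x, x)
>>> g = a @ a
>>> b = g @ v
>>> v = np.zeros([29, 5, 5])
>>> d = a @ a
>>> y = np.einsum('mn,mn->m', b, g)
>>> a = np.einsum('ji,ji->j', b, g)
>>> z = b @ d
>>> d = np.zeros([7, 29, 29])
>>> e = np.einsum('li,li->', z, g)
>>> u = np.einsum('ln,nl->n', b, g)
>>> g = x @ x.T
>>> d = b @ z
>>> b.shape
(13, 13)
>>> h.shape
()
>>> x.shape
(7, 5)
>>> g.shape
(7, 7)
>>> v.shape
(29, 5, 5)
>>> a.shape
(13,)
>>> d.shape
(13, 13)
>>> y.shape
(13,)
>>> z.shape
(13, 13)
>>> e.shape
()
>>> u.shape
(13,)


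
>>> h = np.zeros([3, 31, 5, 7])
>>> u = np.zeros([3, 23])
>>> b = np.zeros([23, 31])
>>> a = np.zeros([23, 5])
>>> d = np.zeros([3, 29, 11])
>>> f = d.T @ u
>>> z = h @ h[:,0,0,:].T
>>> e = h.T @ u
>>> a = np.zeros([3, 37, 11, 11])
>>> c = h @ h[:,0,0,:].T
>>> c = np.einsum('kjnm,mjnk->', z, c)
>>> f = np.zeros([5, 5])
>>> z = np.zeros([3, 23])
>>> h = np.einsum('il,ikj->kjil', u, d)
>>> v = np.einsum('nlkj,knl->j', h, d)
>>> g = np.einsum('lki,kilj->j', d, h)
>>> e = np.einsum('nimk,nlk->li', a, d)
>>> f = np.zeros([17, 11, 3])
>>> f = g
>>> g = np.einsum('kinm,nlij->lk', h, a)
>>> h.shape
(29, 11, 3, 23)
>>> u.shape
(3, 23)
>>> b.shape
(23, 31)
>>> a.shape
(3, 37, 11, 11)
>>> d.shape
(3, 29, 11)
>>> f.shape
(23,)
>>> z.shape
(3, 23)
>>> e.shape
(29, 37)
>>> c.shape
()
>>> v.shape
(23,)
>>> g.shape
(37, 29)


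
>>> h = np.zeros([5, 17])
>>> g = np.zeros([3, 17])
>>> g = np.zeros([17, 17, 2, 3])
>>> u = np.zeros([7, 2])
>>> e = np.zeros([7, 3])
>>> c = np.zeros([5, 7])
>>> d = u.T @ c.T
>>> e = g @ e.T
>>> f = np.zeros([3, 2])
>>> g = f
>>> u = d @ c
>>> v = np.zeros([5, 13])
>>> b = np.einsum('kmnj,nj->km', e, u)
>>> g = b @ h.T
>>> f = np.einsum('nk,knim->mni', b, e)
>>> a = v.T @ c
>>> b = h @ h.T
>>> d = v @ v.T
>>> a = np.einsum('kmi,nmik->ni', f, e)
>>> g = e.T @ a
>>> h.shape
(5, 17)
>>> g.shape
(7, 2, 17, 2)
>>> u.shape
(2, 7)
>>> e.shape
(17, 17, 2, 7)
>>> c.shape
(5, 7)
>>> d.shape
(5, 5)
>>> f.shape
(7, 17, 2)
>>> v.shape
(5, 13)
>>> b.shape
(5, 5)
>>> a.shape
(17, 2)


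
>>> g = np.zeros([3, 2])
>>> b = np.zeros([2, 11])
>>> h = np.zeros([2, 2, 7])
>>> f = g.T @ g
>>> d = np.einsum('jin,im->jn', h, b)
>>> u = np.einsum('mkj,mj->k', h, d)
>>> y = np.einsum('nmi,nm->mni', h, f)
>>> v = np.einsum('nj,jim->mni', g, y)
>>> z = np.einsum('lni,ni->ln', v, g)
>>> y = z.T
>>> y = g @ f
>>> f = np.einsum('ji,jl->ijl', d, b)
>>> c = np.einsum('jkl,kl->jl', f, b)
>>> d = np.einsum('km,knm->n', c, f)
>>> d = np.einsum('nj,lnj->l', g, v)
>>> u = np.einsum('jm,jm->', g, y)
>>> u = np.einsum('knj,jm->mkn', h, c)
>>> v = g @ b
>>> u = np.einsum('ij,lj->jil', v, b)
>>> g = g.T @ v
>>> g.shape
(2, 11)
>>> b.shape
(2, 11)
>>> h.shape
(2, 2, 7)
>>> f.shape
(7, 2, 11)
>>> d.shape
(7,)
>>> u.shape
(11, 3, 2)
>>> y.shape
(3, 2)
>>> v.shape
(3, 11)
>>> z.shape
(7, 3)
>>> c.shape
(7, 11)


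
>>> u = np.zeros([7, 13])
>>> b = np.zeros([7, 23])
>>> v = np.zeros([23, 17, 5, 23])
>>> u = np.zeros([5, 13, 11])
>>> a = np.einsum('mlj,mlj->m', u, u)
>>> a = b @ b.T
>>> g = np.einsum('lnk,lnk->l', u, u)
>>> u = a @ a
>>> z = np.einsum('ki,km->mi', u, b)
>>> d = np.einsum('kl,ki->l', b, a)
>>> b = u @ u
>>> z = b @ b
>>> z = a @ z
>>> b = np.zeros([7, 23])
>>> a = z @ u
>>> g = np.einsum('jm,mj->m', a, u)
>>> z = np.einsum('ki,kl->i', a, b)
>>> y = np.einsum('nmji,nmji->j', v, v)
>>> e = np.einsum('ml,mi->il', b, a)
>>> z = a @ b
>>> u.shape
(7, 7)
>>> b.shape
(7, 23)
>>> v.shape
(23, 17, 5, 23)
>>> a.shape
(7, 7)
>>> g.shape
(7,)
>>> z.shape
(7, 23)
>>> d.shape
(23,)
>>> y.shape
(5,)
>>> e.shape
(7, 23)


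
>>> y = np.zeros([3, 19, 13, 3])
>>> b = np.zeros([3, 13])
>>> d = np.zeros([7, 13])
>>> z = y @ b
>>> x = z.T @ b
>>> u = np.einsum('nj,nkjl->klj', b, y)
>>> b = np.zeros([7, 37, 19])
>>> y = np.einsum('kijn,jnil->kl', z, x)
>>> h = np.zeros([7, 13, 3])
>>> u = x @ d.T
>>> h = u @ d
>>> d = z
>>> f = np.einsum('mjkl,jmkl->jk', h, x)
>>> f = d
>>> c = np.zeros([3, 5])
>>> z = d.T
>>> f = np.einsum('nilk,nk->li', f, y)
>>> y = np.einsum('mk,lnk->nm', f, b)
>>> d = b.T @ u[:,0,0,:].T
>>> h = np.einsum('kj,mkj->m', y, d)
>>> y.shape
(37, 13)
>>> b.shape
(7, 37, 19)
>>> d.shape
(19, 37, 13)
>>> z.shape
(13, 13, 19, 3)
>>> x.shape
(13, 13, 19, 13)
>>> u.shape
(13, 13, 19, 7)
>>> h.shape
(19,)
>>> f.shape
(13, 19)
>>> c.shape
(3, 5)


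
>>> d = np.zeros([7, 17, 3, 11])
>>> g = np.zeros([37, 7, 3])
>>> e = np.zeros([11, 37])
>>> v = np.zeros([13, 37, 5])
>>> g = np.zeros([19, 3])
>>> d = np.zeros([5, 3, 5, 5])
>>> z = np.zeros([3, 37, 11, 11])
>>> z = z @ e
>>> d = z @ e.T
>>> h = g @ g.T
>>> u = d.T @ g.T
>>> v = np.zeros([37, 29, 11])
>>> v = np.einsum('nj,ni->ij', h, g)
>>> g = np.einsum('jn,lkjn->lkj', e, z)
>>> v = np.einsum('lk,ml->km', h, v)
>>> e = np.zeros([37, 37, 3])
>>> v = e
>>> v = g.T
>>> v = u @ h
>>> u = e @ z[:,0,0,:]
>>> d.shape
(3, 37, 11, 11)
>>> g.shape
(3, 37, 11)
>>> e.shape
(37, 37, 3)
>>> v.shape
(11, 11, 37, 19)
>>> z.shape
(3, 37, 11, 37)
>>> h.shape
(19, 19)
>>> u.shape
(37, 37, 37)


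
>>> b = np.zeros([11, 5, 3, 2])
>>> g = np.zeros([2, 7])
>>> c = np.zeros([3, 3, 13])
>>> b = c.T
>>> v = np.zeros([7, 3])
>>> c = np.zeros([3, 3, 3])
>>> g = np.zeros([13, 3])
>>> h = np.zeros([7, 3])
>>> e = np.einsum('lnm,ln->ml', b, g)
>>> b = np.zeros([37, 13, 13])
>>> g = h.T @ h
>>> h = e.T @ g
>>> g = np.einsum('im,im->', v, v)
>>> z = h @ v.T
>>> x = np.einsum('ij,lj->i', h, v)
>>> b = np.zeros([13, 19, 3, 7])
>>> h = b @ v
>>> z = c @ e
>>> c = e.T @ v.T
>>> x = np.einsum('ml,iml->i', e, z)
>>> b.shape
(13, 19, 3, 7)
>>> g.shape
()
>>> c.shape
(13, 7)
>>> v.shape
(7, 3)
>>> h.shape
(13, 19, 3, 3)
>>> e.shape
(3, 13)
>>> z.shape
(3, 3, 13)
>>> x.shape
(3,)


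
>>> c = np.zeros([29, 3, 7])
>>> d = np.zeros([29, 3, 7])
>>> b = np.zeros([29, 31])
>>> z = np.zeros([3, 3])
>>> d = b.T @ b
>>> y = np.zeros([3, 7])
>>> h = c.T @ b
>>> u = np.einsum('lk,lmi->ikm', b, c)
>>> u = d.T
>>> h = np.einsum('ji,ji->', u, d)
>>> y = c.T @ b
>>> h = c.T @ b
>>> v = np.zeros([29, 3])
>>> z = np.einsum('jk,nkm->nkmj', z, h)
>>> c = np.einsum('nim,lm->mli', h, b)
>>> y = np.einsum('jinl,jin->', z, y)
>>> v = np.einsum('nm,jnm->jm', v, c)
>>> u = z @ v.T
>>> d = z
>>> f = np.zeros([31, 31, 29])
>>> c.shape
(31, 29, 3)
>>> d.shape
(7, 3, 31, 3)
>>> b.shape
(29, 31)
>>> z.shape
(7, 3, 31, 3)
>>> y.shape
()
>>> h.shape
(7, 3, 31)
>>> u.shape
(7, 3, 31, 31)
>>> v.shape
(31, 3)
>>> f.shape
(31, 31, 29)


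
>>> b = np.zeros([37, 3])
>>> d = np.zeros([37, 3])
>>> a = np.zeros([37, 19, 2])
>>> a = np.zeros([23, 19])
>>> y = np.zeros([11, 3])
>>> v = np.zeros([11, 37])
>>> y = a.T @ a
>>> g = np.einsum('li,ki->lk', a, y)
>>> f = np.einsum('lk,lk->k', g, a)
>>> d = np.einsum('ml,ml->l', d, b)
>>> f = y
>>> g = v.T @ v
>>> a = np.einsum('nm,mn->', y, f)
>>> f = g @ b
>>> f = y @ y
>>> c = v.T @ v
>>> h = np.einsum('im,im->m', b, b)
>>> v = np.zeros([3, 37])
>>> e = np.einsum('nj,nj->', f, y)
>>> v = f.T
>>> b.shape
(37, 3)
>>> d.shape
(3,)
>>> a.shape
()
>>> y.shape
(19, 19)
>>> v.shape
(19, 19)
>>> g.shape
(37, 37)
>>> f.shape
(19, 19)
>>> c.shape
(37, 37)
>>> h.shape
(3,)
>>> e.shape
()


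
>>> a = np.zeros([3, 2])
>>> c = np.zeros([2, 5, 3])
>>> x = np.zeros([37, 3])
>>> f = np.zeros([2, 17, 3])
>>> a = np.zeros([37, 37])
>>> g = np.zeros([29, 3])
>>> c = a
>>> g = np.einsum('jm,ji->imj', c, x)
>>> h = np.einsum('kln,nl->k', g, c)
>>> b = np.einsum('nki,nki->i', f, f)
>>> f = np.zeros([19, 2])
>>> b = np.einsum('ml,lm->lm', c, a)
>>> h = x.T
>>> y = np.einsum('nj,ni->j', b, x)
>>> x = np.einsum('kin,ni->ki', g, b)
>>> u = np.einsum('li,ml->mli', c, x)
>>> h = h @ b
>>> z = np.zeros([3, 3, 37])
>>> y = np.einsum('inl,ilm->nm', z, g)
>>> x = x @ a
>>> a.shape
(37, 37)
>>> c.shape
(37, 37)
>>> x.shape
(3, 37)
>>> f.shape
(19, 2)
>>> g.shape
(3, 37, 37)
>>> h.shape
(3, 37)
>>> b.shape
(37, 37)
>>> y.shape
(3, 37)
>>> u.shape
(3, 37, 37)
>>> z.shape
(3, 3, 37)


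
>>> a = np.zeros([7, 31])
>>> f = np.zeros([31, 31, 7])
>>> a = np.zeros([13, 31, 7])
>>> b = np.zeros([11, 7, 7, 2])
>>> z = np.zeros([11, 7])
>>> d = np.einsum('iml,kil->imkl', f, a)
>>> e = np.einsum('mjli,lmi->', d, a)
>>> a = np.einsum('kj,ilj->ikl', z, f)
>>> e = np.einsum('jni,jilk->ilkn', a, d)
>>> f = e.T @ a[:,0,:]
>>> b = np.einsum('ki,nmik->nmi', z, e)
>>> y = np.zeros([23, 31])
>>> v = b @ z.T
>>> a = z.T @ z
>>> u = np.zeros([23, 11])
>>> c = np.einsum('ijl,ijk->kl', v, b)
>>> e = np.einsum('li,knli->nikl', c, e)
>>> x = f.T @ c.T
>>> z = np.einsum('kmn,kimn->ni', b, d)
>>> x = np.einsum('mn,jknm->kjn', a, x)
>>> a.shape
(7, 7)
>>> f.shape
(11, 7, 13, 31)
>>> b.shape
(31, 13, 7)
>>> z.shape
(7, 31)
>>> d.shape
(31, 31, 13, 7)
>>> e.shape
(13, 11, 31, 7)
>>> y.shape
(23, 31)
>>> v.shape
(31, 13, 11)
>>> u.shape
(23, 11)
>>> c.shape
(7, 11)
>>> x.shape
(13, 31, 7)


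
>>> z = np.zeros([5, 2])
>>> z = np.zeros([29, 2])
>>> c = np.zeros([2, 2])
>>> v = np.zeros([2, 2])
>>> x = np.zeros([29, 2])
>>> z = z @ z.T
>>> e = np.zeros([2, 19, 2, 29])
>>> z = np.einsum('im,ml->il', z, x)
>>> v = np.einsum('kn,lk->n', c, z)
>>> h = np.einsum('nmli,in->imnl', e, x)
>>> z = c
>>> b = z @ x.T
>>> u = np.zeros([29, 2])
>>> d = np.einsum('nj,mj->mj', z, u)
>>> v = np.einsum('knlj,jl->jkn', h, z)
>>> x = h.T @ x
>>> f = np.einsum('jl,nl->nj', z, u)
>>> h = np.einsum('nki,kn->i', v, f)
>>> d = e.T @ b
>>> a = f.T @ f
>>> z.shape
(2, 2)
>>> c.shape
(2, 2)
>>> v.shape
(2, 29, 19)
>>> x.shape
(2, 2, 19, 2)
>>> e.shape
(2, 19, 2, 29)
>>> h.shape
(19,)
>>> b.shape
(2, 29)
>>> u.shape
(29, 2)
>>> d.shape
(29, 2, 19, 29)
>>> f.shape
(29, 2)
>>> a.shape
(2, 2)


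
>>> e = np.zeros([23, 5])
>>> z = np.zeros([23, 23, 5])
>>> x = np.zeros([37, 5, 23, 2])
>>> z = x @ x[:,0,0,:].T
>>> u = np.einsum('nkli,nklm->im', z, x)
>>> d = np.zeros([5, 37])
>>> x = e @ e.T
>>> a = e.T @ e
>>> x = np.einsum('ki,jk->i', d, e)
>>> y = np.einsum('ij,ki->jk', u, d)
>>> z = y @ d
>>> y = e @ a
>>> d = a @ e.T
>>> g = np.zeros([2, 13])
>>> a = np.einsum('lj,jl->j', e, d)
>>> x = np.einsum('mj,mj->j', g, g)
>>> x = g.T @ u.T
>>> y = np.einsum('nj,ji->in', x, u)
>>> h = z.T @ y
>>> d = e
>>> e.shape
(23, 5)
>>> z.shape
(2, 37)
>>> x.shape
(13, 37)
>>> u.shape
(37, 2)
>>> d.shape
(23, 5)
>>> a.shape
(5,)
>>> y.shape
(2, 13)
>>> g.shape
(2, 13)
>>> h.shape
(37, 13)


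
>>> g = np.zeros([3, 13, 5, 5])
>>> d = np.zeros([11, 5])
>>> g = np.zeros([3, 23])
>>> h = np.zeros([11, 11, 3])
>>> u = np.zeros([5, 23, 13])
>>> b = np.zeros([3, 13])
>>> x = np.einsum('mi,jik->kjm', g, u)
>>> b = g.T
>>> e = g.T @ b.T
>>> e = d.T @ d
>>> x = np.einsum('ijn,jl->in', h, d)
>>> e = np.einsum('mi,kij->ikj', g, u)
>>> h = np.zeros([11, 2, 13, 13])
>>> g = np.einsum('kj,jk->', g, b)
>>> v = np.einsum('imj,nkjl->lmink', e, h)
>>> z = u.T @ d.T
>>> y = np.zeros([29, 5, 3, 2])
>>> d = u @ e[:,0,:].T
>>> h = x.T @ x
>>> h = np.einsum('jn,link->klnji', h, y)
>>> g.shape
()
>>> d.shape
(5, 23, 23)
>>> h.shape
(2, 29, 3, 3, 5)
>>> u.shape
(5, 23, 13)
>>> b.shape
(23, 3)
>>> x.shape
(11, 3)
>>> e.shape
(23, 5, 13)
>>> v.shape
(13, 5, 23, 11, 2)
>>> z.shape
(13, 23, 11)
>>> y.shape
(29, 5, 3, 2)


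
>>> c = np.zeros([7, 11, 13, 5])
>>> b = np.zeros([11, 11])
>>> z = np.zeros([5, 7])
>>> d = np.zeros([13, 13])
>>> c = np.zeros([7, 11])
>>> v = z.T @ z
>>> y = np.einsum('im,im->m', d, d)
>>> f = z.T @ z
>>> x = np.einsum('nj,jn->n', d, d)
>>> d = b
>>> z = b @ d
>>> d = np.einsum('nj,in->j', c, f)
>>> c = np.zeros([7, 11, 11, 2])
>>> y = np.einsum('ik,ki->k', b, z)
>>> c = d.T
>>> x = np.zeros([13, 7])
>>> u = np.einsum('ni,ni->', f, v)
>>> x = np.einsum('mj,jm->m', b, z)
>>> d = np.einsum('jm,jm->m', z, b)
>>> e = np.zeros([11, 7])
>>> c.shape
(11,)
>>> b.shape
(11, 11)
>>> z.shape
(11, 11)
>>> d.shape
(11,)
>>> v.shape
(7, 7)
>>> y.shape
(11,)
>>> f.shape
(7, 7)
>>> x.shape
(11,)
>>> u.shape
()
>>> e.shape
(11, 7)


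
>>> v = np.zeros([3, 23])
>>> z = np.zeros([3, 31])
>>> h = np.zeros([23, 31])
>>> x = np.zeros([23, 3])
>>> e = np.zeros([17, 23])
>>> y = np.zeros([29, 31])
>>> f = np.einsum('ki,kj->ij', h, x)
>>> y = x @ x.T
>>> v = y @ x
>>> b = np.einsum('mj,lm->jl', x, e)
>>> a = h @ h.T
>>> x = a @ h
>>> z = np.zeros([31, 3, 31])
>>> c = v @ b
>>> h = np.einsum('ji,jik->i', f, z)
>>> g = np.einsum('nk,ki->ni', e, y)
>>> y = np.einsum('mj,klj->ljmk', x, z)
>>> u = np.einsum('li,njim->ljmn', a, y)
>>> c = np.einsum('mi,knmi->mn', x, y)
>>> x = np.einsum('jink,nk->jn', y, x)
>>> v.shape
(23, 3)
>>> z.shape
(31, 3, 31)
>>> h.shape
(3,)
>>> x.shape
(3, 23)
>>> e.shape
(17, 23)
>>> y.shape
(3, 31, 23, 31)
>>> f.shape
(31, 3)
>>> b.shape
(3, 17)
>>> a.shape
(23, 23)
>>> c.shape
(23, 31)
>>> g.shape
(17, 23)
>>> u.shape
(23, 31, 31, 3)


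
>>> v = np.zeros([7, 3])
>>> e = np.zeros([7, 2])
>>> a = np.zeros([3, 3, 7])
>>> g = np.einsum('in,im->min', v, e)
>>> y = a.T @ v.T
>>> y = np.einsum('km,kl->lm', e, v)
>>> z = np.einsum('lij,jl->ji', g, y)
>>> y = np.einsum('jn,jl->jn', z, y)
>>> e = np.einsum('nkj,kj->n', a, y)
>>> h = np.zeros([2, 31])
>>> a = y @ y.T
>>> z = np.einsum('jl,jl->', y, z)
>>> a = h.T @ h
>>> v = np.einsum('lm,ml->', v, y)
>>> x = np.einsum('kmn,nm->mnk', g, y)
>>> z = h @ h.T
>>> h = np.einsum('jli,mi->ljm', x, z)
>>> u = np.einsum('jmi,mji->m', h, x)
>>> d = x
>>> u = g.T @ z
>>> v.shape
()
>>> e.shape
(3,)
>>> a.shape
(31, 31)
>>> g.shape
(2, 7, 3)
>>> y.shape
(3, 7)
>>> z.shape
(2, 2)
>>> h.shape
(3, 7, 2)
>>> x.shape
(7, 3, 2)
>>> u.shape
(3, 7, 2)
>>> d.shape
(7, 3, 2)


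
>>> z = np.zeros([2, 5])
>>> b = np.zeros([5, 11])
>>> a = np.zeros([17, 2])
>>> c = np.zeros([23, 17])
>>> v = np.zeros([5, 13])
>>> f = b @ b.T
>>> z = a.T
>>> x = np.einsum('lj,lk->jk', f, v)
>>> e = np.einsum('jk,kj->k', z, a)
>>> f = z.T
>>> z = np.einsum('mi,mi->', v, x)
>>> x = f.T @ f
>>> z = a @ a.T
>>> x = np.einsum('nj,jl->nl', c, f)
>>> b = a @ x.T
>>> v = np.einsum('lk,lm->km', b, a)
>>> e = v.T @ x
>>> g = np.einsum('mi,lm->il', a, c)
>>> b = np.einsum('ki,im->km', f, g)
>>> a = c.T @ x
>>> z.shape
(17, 17)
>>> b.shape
(17, 23)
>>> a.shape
(17, 2)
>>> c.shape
(23, 17)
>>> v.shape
(23, 2)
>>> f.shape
(17, 2)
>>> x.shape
(23, 2)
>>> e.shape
(2, 2)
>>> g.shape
(2, 23)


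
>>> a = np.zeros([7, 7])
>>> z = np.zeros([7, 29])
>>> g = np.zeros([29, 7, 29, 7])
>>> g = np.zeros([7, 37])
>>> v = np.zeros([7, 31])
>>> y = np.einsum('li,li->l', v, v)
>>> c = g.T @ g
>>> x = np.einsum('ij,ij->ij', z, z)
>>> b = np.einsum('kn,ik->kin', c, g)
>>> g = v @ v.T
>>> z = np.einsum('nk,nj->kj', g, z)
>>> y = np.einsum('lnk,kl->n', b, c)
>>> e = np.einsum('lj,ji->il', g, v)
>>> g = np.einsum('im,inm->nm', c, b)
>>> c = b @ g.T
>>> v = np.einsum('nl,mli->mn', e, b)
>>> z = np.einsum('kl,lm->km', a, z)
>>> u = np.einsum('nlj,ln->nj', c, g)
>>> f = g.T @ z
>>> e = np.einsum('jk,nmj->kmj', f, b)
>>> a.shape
(7, 7)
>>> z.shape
(7, 29)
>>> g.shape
(7, 37)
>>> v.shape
(37, 31)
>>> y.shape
(7,)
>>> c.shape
(37, 7, 7)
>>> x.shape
(7, 29)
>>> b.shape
(37, 7, 37)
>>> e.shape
(29, 7, 37)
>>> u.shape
(37, 7)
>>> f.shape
(37, 29)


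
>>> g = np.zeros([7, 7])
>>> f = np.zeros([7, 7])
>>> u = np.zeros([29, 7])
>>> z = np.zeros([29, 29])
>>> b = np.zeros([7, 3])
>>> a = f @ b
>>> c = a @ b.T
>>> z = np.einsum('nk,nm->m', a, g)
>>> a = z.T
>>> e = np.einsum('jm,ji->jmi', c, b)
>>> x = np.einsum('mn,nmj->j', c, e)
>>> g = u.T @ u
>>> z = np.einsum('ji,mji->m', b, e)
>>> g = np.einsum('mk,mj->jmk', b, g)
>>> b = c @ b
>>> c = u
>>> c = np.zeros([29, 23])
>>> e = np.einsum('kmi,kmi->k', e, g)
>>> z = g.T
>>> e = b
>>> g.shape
(7, 7, 3)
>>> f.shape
(7, 7)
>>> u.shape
(29, 7)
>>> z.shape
(3, 7, 7)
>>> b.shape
(7, 3)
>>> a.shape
(7,)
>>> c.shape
(29, 23)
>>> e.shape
(7, 3)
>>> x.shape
(3,)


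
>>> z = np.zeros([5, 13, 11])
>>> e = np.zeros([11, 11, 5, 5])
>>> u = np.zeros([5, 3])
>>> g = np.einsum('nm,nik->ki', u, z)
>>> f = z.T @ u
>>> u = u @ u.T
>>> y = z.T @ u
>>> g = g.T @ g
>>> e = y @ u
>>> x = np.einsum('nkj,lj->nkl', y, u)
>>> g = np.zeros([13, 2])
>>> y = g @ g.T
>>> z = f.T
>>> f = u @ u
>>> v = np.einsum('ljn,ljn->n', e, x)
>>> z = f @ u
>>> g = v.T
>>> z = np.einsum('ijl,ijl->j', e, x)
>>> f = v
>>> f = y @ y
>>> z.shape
(13,)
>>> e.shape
(11, 13, 5)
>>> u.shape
(5, 5)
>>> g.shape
(5,)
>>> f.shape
(13, 13)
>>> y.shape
(13, 13)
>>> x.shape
(11, 13, 5)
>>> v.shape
(5,)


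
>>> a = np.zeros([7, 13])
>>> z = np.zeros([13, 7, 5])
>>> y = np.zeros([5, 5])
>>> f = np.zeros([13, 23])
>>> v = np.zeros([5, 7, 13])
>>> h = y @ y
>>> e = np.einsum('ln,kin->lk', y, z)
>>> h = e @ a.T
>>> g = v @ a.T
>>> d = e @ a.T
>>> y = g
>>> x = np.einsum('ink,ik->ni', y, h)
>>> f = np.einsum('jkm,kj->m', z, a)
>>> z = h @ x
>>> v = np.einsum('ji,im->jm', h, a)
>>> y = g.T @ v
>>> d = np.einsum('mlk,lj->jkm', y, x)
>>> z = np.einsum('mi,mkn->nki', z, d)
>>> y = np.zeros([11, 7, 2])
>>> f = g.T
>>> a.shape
(7, 13)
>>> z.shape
(7, 13, 5)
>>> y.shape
(11, 7, 2)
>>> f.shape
(7, 7, 5)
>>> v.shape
(5, 13)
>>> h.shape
(5, 7)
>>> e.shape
(5, 13)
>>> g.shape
(5, 7, 7)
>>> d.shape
(5, 13, 7)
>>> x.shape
(7, 5)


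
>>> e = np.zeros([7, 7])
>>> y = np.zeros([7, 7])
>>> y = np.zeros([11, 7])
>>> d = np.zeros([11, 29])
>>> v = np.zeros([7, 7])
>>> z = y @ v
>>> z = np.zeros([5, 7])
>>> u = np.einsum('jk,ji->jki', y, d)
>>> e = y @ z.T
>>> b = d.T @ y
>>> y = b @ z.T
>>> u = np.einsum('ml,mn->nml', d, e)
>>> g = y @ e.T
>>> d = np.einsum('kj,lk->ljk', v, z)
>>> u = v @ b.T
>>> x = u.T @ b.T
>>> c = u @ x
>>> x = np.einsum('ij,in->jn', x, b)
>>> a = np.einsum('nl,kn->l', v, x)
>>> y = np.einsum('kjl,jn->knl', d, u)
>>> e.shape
(11, 5)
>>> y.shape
(5, 29, 7)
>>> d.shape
(5, 7, 7)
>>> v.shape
(7, 7)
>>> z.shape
(5, 7)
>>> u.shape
(7, 29)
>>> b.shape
(29, 7)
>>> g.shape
(29, 11)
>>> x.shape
(29, 7)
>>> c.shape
(7, 29)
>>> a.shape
(7,)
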